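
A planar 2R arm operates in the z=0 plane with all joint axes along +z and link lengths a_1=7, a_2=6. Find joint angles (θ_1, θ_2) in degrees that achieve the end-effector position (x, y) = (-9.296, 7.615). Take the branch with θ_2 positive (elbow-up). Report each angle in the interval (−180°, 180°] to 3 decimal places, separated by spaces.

cos θ_2 = (144.4038−7²−6²)/(2·7·6) = 0.7072; θ_2 = 44.9934° (elbow-up)
β = atan2(7.6150,-9.2960) = 140.6767°; ψ = atan2(4.2421,11.2431) = 20.6720°
θ_1 = β − ψ = 120.0047°

120.005 44.993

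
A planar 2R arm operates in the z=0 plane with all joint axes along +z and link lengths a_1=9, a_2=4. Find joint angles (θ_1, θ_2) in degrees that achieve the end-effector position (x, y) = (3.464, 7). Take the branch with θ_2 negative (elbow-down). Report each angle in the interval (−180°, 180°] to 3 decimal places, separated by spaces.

90.001 -120.001

cos θ_2 = (60.9993−9²−4²)/(2·9·4) = -0.5000; θ_2 = -120.0006° (elbow-down)
β = atan2(7.0000,3.4640) = 63.6712°; ψ = atan2(-3.4641,7.0000) = -26.3295°
θ_1 = β − ψ = 90.0006°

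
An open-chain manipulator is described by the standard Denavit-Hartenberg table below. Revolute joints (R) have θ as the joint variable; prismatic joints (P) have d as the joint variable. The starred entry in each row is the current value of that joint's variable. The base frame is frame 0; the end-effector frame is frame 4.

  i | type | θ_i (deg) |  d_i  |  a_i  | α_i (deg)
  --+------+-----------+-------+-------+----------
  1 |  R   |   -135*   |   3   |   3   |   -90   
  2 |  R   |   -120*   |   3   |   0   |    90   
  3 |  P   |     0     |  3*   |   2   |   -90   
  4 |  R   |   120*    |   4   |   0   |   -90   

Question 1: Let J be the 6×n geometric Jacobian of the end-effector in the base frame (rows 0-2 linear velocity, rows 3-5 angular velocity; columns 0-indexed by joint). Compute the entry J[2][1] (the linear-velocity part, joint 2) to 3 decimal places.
3.598

axis z_1 = (0.7071,-0.7071,0.0000); lever o_n−o_1 = (7.4940,-2.4055,0.2321)
cross product → J_v[:, 1] = (-0.1641,-0.1641,3.5981)
J_ω[:, 1] = z_1
entry J[2][1] = 3.5981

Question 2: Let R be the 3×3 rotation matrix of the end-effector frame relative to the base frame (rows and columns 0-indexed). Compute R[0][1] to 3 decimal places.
-0.707

End-effector y-axis (col 1 of R) = (-0.7071,0.7071,-0.0000)
R[0][1] = -0.7071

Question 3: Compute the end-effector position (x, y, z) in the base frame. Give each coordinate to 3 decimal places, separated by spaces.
5.373 -4.527 3.232

after link 1: o_1 = (-2.1213, -2.1213, 3.0000)
after link 2: o_2 = (0.0000, -4.2426, 3.0000)
after link 3: o_3 = (2.5442, -1.6984, 3.2321)
after link 4: o_4 = (5.3727, -4.5268, 3.2321)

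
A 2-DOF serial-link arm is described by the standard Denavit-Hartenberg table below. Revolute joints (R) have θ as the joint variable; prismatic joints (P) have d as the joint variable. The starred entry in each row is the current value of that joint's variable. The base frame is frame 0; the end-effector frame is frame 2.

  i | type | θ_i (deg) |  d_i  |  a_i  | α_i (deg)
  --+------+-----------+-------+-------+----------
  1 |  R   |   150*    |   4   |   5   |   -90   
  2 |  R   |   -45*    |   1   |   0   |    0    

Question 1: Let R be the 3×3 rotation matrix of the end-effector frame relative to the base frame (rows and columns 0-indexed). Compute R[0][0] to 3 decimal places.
End-effector x-axis (col 0 of R) = (-0.6124,0.3536,0.7071)
R[0][0] = -0.6124

-0.612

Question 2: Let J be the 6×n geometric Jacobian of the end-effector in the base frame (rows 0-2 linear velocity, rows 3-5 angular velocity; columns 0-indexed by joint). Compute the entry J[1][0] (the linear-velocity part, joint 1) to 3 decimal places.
axis z_0 = ẑ; lever o_n−o_0 = (-4.8301,1.6340,4.0000)
cross product → J_v[:, 0] = (-1.6340,-4.8301,0.0000)
J_ω[:, 0] = z_0
entry J[1][0] = -4.8301

-4.830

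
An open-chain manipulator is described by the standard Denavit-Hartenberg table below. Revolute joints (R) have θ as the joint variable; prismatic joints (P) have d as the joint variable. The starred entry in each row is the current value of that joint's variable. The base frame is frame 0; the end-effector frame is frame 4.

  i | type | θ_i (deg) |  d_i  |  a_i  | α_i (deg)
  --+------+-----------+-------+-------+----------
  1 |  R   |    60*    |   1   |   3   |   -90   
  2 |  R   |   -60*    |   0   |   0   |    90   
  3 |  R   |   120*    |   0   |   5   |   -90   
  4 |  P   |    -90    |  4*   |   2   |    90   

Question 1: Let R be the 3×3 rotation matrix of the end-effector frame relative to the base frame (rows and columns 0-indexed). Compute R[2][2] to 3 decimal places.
End-effector z-axis (col 2 of R) = (0.8750,-0.2165,0.4330)
R[2][2] = 0.4330

0.433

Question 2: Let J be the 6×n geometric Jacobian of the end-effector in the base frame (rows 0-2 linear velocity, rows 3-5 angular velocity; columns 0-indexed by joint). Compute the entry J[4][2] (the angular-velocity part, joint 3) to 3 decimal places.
axis z_2 = (-0.4330,-0.7500,0.5000); lever o_n−o_2 = (-4.3750,-2.9175,-4.1651)
cross product → J_v[:, 2] = (4.5825,-3.9910,-2.0179)
J_ω[:, 2] = z_2
entry J[4][2] = -0.7500

-0.750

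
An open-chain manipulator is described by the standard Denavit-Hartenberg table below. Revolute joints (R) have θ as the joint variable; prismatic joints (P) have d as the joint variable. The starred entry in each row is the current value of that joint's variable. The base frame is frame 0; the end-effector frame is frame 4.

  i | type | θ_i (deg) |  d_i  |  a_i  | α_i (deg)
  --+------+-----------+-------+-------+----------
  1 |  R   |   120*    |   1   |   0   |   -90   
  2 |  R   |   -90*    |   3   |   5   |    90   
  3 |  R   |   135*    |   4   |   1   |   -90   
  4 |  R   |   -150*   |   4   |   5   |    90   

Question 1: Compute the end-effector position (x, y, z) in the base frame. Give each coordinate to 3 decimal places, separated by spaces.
5.141 -4.538 5.526

after link 1: o_1 = (0.0000, 0.0000, 1.0000)
after link 2: o_2 = (-2.5981, -1.5000, 6.0000)
after link 3: o_3 = (-1.2104, -5.3177, 5.2929)
after link 4: o_4 = (5.1407, -4.5376, 5.5263)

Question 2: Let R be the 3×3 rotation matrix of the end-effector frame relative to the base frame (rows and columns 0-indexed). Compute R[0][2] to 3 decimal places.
-0.127

End-effector z-axis (col 2 of R) = (-0.1268,0.9268,0.3536)
R[0][2] = -0.1268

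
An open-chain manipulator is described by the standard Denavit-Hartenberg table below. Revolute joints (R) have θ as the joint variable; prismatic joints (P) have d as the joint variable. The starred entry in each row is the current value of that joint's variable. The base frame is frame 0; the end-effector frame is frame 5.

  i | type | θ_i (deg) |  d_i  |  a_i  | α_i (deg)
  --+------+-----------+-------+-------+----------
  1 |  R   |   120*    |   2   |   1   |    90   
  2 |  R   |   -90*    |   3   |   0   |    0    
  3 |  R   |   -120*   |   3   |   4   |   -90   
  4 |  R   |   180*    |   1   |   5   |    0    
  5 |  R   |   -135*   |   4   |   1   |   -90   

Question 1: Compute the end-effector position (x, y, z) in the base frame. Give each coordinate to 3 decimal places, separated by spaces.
after link 1: o_1 = (-0.5000, 0.8660, 2.0000)
after link 2: o_2 = (2.0981, 2.3660, 2.0000)
after link 3: o_3 = (6.4282, 0.8660, 4.0000)
after link 4: o_4 = (4.5131, 4.1830, 0.6340)
after link 5: o_5 = (5.2070, 1.5671, -2.4766)

5.207 1.567 -2.477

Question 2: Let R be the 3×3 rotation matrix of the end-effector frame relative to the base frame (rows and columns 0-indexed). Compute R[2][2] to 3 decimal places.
End-effector z-axis (col 2 of R) = (-0.9186,0.1768,-0.3536)
R[2][2] = -0.3536

-0.354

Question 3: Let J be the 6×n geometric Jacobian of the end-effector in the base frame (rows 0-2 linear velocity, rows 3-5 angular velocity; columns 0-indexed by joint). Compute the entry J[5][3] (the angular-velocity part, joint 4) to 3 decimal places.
axis z_3 = (0.2500,-0.4330,-0.8660); lever o_n−o_3 = (-1.2212,0.7011,-6.4766)
cross product → J_v[:, 3] = (3.4116,2.6768,-0.3536)
J_ω[:, 3] = z_3
entry J[5][3] = -0.8660

-0.866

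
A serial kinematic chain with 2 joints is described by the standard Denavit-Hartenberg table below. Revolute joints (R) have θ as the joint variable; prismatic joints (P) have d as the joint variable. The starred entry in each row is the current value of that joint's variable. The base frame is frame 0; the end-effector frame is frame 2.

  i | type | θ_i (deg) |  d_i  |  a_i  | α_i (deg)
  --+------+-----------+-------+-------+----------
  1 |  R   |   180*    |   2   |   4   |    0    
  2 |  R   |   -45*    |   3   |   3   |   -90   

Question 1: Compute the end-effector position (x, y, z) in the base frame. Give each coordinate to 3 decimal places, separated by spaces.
-6.121 2.121 5.000

after link 1: o_1 = (-4.0000, 0.0000, 2.0000)
after link 2: o_2 = (-6.1213, 2.1213, 5.0000)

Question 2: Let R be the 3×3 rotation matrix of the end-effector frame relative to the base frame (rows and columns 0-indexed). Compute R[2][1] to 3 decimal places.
-1.000

End-effector y-axis (col 1 of R) = (-0.0000,-0.0000,-1.0000)
R[2][1] = -1.0000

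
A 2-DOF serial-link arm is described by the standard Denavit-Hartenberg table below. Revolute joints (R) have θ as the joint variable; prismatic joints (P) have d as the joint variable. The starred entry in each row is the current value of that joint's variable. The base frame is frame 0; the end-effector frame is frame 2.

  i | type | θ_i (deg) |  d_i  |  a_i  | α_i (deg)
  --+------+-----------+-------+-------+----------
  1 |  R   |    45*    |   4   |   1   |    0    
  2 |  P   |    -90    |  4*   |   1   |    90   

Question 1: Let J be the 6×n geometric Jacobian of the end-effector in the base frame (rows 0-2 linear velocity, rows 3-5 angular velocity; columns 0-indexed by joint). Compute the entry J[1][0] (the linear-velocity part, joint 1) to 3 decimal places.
axis z_0 = ẑ; lever o_n−o_0 = (1.4142,-0.0000,8.0000)
cross product → J_v[:, 0] = (0.0000,1.4142,-0.0000)
J_ω[:, 0] = z_0
entry J[1][0] = 1.4142

1.414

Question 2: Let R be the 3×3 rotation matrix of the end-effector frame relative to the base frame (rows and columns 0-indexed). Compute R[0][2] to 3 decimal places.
End-effector z-axis (col 2 of R) = (-0.7071,-0.7071,0.0000)
R[0][2] = -0.7071

-0.707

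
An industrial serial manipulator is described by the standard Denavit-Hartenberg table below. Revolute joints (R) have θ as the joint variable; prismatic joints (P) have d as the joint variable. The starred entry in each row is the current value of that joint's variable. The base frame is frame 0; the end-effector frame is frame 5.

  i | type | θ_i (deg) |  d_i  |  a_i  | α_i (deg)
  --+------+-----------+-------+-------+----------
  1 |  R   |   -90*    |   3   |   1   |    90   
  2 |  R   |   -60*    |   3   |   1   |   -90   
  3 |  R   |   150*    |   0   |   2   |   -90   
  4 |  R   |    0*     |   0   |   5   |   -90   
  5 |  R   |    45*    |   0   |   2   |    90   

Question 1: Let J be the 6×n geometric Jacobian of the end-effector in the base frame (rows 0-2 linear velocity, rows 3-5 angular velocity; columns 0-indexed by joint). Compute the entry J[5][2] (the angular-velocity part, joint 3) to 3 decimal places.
axis z_2 = (0.0000,-0.8660,0.5000); lever o_n−o_2 = (5.4319,3.2899,5.6983)
cross product → J_v[:, 2] = (-6.5798,2.7159,4.7041)
J_ω[:, 2] = z_2
entry J[5][2] = 0.5000

0.500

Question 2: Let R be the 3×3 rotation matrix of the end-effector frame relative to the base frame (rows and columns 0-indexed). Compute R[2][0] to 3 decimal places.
End-effector x-axis (col 0 of R) = (0.9659,0.1294,0.2241)
R[2][0] = 0.2241

0.224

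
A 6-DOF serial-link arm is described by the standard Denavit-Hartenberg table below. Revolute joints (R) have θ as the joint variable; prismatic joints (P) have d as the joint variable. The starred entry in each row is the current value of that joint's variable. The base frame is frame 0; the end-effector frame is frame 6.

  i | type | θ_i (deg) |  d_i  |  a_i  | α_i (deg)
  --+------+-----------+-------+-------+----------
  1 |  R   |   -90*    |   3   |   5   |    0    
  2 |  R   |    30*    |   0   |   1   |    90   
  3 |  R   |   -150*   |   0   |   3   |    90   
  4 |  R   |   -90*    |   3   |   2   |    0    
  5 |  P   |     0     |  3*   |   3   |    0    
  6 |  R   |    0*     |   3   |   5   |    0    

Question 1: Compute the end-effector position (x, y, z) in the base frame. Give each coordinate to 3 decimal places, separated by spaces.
5.611 5.281 9.294

after link 1: o_1 = (0.0000, -5.0000, 3.0000)
after link 2: o_2 = (0.5000, -5.8660, 3.0000)
after link 3: o_3 = (-0.7990, -3.6160, 1.5000)
after link 4: o_4 = (0.1830, -1.3170, 4.0981)
after link 5: o_5 = (2.0311, 1.4821, 6.6962)
after link 6: o_6 = (5.6112, 5.2811, 9.2942)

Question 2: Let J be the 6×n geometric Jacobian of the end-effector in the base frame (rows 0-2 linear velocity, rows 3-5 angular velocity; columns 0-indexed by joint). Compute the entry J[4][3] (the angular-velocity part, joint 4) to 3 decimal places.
axis z_3 = (-0.2500,0.4330,0.8660); lever o_n−o_3 = (6.4103,8.8971,7.7942)
cross product → J_v[:, 3] = (-4.3301,7.5000,-5.0000)
J_ω[:, 3] = z_3
entry J[4][3] = 0.4330

0.433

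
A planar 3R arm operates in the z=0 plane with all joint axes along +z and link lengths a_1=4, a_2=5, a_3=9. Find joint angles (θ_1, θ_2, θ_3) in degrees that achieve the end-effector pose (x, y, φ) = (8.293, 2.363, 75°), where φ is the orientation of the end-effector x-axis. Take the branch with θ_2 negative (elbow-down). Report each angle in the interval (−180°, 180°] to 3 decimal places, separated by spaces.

-29.998 -30.009 135.007

wrist centre = target − a_3·(cos φ, sin φ) = (5.9636, -6.3303)
cos θ_2 = (75.6380−4²−5²)/(2·4·5) = 0.8659; θ_2 = -30.0087° (elbow-down)
β = atan2(-6.3303,5.9636) = -46.7085°; ψ = atan2(-2.5007,8.3297) = -16.7102°
θ_1 = β − ψ = -29.9983°
θ_3 = φ − θ_1 − θ_2 = 135.0070° (wrapped to (-180°,180°])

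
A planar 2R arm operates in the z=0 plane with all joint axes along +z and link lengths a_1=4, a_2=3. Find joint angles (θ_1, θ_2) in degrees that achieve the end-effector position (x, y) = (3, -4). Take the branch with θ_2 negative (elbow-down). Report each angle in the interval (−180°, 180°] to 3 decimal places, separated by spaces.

-16.260 -90.000

cos θ_2 = (25.0000−4²−3²)/(2·4·3) = 0.0000; θ_2 = -90.0000° (elbow-down)
β = atan2(-4.0000,3.0000) = -53.1301°; ψ = atan2(-3.0000,4.0000) = -36.8699°
θ_1 = β − ψ = -16.2602°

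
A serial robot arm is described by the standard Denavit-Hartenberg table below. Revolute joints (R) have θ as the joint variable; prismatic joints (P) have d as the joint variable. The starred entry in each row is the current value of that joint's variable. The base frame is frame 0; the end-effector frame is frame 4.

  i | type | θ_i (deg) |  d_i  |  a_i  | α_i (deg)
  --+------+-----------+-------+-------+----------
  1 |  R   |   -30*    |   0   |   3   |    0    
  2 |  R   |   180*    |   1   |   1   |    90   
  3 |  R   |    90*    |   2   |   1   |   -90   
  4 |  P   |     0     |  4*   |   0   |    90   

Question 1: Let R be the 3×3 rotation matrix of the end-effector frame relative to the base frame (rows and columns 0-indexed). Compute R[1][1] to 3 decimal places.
-0.500

End-effector y-axis (col 1 of R) = (0.8660,-0.5000,0.0000)
R[1][1] = -0.5000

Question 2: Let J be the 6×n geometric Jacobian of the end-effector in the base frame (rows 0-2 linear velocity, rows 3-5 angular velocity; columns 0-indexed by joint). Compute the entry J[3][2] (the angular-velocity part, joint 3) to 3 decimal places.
0.500

axis z_2 = (0.5000,0.8660,0.0000); lever o_n−o_2 = (4.4641,-0.2679,1.0000)
cross product → J_v[:, 2] = (0.8660,-0.5000,-4.0000)
J_ω[:, 2] = z_2
entry J[3][2] = 0.5000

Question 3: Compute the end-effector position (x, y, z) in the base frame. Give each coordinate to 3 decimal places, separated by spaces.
after link 1: o_1 = (2.5981, -1.5000, 0.0000)
after link 2: o_2 = (1.7321, -1.0000, 1.0000)
after link 3: o_3 = (2.7321, 0.7321, 2.0000)
after link 4: o_4 = (6.1962, -1.2679, 2.0000)

6.196 -1.268 2.000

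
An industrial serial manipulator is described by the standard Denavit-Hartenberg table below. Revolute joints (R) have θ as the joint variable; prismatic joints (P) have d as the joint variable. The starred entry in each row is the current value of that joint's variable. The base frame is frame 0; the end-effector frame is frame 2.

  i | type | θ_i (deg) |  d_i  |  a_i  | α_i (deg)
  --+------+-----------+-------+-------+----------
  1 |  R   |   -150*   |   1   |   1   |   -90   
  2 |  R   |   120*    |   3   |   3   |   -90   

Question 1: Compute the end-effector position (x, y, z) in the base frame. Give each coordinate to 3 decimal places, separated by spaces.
1.933 -2.348 -1.598

after link 1: o_1 = (-0.8660, -0.5000, 1.0000)
after link 2: o_2 = (1.9330, -2.3481, -1.5981)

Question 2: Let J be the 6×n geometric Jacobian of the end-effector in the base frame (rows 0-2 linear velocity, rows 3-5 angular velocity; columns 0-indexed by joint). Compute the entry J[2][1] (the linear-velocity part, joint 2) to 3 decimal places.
1.500

axis z_1 = (0.5000,-0.8660,0.0000); lever o_n−o_1 = (2.7990,-1.8481,-2.5981)
cross product → J_v[:, 1] = (2.2500,1.2990,1.5000)
J_ω[:, 1] = z_1
entry J[2][1] = 1.5000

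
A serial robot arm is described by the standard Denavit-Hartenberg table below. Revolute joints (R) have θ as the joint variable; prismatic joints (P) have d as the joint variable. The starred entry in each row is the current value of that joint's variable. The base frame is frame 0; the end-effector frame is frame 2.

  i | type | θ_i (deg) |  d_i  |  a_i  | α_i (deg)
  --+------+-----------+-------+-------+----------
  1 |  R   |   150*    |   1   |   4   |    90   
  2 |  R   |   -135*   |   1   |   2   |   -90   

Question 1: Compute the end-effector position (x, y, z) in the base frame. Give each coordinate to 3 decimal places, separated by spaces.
-1.739 2.159 -0.414

after link 1: o_1 = (-3.4641, 2.0000, 1.0000)
after link 2: o_2 = (-1.7394, 2.1589, -0.4142)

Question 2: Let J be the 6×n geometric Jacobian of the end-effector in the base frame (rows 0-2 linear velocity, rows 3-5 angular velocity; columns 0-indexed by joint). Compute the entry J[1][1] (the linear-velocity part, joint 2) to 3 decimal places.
0.707

axis z_1 = (0.5000,0.8660,0.0000); lever o_n−o_1 = (1.7247,0.1589,-1.4142)
cross product → J_v[:, 1] = (-1.2247,0.7071,-1.4142)
J_ω[:, 1] = z_1
entry J[1][1] = 0.7071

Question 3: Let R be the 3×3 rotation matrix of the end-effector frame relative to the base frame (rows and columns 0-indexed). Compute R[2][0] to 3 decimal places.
End-effector x-axis (col 0 of R) = (0.6124,-0.3536,-0.7071)
R[2][0] = -0.7071

-0.707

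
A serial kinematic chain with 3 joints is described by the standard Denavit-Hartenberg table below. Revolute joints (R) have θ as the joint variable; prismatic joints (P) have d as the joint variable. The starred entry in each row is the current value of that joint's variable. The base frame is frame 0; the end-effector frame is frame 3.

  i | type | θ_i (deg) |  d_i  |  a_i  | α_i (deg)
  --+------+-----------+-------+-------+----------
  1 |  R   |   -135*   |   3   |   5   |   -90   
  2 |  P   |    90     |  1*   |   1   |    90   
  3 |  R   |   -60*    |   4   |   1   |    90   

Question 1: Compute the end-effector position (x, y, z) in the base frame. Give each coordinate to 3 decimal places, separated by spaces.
-6.269 -6.459 1.500

after link 1: o_1 = (-3.5355, -3.5355, 3.0000)
after link 2: o_2 = (-2.8284, -4.2426, 2.0000)
after link 3: o_3 = (-6.2692, -6.4587, 1.5000)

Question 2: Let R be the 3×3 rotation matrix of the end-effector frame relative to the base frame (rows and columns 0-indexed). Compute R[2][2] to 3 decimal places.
0.866

End-effector z-axis (col 2 of R) = (-0.3536,0.3536,0.8660)
R[2][2] = 0.8660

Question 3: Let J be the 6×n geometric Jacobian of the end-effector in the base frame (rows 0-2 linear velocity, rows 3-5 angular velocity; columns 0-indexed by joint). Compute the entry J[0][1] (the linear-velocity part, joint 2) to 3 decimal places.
0.707

prismatic axis z_1 = (0.7071,-0.7071,0.0000)
J_v[:, 1] = z_1; J_ω[:, 1] = (0,0,0)
entry J[0][1] = 0.7071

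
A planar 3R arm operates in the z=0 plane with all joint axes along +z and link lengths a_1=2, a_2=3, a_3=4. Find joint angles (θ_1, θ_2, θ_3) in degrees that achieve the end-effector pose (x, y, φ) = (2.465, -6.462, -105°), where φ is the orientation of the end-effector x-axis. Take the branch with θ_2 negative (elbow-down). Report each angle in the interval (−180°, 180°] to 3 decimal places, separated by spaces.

wrist centre = target − a_3·(cos φ, sin φ) = (3.5003, -2.5983)
cos θ_2 = (19.0031−2²−3²)/(2·2·3) = 0.5003; θ_2 = -59.9830° (elbow-down)
β = atan2(-2.5983,3.5003) = -36.5869°; ψ = atan2(-2.5976,3.5008) = -36.5761°
θ_1 = β − ψ = -0.0109°
θ_3 = φ − θ_1 − θ_2 = -45.0061° (wrapped to (-180°,180°])

-0.011 -59.983 -45.006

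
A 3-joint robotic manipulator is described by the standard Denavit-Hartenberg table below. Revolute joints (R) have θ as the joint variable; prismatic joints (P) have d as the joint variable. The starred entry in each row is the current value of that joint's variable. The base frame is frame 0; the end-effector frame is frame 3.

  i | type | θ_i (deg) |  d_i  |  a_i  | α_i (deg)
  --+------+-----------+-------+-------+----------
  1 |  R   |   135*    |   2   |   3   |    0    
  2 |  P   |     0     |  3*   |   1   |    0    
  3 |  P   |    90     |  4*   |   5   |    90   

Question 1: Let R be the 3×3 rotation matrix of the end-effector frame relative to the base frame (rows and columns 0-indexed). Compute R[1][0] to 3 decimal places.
-0.707

End-effector x-axis (col 0 of R) = (-0.7071,-0.7071,0.0000)
R[1][0] = -0.7071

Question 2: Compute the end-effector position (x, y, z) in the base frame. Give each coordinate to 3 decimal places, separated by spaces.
-6.364 -0.707 9.000

after link 1: o_1 = (-2.1213, 2.1213, 2.0000)
after link 2: o_2 = (-2.8284, 2.8284, 5.0000)
after link 3: o_3 = (-6.3640, -0.7071, 9.0000)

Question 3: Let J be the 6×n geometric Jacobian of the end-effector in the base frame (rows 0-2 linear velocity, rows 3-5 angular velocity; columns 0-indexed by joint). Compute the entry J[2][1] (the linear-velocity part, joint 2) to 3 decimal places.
1.000

prismatic axis z_1 = (0.0000,0.0000,1.0000)
J_v[:, 1] = z_1; J_ω[:, 1] = (0,0,0)
entry J[2][1] = 1.0000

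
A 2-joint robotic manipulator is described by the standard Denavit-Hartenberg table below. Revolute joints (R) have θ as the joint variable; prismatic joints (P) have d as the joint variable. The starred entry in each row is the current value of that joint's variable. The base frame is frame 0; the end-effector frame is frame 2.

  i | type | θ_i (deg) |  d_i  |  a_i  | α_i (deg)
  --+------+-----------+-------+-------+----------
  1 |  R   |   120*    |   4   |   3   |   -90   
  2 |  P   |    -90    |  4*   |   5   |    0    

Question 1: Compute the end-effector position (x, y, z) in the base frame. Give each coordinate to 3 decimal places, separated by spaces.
-4.964 0.598 9.000

after link 1: o_1 = (-1.5000, 2.5981, 4.0000)
after link 2: o_2 = (-4.9641, 0.5981, 9.0000)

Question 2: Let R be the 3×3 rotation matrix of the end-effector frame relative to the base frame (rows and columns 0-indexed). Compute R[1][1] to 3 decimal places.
End-effector y-axis (col 1 of R) = (-0.5000,0.8660,-0.0000)
R[1][1] = 0.8660

0.866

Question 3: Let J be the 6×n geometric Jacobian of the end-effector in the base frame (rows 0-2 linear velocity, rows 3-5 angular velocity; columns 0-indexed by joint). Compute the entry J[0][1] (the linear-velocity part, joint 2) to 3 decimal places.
-0.866

prismatic axis z_1 = (-0.8660,-0.5000,0.0000)
J_v[:, 1] = z_1; J_ω[:, 1] = (0,0,0)
entry J[0][1] = -0.8660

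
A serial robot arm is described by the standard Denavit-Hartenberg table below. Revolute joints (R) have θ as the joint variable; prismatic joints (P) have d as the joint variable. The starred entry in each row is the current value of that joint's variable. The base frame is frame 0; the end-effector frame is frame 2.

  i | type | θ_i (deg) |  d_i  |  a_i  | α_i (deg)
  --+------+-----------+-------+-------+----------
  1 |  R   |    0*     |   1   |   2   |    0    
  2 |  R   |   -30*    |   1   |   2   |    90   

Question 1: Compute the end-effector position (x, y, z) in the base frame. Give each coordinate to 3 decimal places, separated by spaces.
3.732 -1.000 2.000

after link 1: o_1 = (2.0000, 0.0000, 1.0000)
after link 2: o_2 = (3.7321, -1.0000, 2.0000)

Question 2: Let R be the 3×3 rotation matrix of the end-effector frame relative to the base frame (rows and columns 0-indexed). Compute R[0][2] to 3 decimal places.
End-effector z-axis (col 2 of R) = (-0.5000,-0.8660,0.0000)
R[0][2] = -0.5000

-0.500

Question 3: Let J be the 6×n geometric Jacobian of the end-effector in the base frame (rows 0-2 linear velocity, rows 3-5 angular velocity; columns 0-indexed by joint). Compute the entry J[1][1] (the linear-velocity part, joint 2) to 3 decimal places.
axis z_1 = (0.0000,0.0000,1.0000); lever o_n−o_1 = (1.7321,-1.0000,1.0000)
cross product → J_v[:, 1] = (1.0000,1.7321,-0.0000)
J_ω[:, 1] = z_1
entry J[1][1] = 1.7321

1.732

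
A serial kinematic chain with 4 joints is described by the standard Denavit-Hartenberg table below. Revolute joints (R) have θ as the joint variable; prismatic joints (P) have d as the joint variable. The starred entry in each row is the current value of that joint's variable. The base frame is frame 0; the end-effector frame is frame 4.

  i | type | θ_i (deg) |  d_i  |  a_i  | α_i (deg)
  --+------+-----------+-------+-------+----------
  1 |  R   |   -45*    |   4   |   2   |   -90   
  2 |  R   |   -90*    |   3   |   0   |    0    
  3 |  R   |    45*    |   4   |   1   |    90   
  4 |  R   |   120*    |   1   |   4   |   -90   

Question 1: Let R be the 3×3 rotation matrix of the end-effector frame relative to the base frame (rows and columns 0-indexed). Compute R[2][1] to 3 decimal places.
End-effector y-axis (col 1 of R) = (0.5000,-0.5000,-0.7071)
R[2][1] = -0.7071

-0.707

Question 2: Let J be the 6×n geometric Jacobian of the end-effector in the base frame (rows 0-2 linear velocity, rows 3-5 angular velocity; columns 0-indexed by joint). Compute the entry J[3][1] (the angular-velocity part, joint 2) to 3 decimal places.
0.707

axis z_1 = (0.7071,0.7071,0.0000); lever o_n−o_1 = (6.3992,8.3992,0.0000)
cross product → J_v[:, 1] = (0.0000,-0.0000,1.4142)
J_ω[:, 1] = z_1
entry J[3][1] = 0.7071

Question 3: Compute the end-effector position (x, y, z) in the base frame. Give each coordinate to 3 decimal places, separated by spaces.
7.813 6.985 4.000

after link 1: o_1 = (1.4142, -1.4142, 4.0000)
after link 2: o_2 = (3.5355, 0.7071, 4.0000)
after link 3: o_3 = (6.8640, 3.0355, 4.7071)
after link 4: o_4 = (7.8135, 6.9850, 4.0000)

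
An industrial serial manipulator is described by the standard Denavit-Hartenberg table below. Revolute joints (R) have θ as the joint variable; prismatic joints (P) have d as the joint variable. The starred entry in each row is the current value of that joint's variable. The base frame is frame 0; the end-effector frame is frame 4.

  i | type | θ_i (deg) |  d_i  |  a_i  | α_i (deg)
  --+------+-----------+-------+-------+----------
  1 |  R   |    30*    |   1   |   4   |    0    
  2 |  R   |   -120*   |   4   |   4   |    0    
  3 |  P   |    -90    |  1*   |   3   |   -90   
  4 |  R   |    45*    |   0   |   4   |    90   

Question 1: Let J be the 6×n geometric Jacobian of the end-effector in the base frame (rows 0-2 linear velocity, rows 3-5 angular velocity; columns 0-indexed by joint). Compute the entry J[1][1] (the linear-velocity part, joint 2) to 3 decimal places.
axis z_1 = (0.0000,0.0000,1.0000); lever o_n−o_1 = (-5.8284,-4.0000,2.1716)
cross product → J_v[:, 1] = (4.0000,-5.8284,0.0000)
J_ω[:, 1] = z_1
entry J[1][1] = -5.8284

-5.828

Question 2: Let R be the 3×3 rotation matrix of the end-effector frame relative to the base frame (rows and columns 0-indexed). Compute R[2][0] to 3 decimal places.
End-effector x-axis (col 0 of R) = (-0.7071,-0.0000,-0.7071)
R[2][0] = -0.7071

-0.707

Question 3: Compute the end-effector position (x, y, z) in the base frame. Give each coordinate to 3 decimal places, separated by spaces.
after link 1: o_1 = (3.4641, 2.0000, 1.0000)
after link 2: o_2 = (3.4641, -2.0000, 5.0000)
after link 3: o_3 = (0.4641, -2.0000, 6.0000)
after link 4: o_4 = (-2.3643, -2.0000, 3.1716)

-2.364 -2.000 3.172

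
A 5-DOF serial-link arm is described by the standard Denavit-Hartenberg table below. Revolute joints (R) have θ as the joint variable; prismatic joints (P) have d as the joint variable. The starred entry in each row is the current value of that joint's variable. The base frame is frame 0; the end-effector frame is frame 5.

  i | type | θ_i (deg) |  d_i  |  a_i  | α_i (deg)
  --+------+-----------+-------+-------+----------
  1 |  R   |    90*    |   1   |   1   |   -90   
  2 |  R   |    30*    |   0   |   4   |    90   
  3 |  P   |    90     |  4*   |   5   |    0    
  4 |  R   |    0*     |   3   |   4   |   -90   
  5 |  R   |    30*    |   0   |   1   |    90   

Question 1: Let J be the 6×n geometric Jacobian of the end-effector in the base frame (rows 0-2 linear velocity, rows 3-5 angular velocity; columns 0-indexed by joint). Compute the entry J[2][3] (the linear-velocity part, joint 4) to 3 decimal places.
axis z_3 = (0.0000,0.5000,0.8660); lever o_n−o_3 = (-4.8660,1.2500,2.1651)
cross product → J_v[:, 3] = (-0.0000,-4.2141,2.4330)
J_ω[:, 3] = z_3
entry J[2][3] = 2.4330

2.433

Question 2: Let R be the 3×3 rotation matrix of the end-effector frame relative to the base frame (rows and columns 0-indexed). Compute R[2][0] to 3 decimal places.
End-effector x-axis (col 0 of R) = (-0.8660,-0.2500,-0.4330)
R[2][0] = -0.4330

-0.433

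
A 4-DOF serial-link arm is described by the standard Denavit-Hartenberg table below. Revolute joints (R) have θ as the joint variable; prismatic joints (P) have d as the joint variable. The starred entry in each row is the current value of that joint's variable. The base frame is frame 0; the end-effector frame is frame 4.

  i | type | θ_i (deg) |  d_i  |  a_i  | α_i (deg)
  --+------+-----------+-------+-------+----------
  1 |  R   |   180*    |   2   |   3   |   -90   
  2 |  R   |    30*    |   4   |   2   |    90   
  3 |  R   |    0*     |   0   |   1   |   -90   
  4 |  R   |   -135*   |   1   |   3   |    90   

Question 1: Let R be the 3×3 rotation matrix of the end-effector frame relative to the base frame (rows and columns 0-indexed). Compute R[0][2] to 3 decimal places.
End-effector z-axis (col 2 of R) = (0.9659,-0.0000,-0.2588)
R[0][2] = 0.9659

0.966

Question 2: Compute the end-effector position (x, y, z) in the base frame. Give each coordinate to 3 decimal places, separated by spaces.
after link 1: o_1 = (-3.0000, 0.0000, 2.0000)
after link 2: o_2 = (-4.7321, -4.0000, 1.0000)
after link 3: o_3 = (-5.5981, -4.0000, 0.5000)
after link 4: o_4 = (-4.8216, -5.0000, 3.3978)

-4.822 -5.000 3.398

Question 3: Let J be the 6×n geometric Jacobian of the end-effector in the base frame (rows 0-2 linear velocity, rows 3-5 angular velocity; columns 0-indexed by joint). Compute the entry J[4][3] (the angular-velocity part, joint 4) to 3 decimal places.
axis z_3 = (-0.0000,-1.0000,0.0000); lever o_n−o_3 = (0.7765,-1.0000,2.8978)
cross product → J_v[:, 3] = (-2.8978,0.0000,0.7765)
J_ω[:, 3] = z_3
entry J[4][3] = -1.0000

-1.000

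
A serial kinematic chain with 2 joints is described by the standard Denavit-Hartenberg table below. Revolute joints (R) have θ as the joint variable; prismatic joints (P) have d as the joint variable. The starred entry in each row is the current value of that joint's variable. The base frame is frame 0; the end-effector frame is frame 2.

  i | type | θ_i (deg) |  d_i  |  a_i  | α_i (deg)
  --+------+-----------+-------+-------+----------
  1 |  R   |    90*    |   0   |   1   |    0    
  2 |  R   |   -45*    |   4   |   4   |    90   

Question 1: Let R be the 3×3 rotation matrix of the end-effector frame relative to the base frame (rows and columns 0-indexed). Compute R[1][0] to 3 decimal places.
End-effector x-axis (col 0 of R) = (0.7071,0.7071,0.0000)
R[1][0] = 0.7071

0.707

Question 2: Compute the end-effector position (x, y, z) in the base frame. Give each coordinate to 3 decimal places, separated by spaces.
2.828 3.828 4.000

after link 1: o_1 = (0.0000, 1.0000, 0.0000)
after link 2: o_2 = (2.8284, 3.8284, 4.0000)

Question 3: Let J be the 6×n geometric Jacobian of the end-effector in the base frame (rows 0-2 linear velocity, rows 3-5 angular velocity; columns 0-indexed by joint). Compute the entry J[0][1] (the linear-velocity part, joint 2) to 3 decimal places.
axis z_1 = (0.0000,0.0000,1.0000); lever o_n−o_1 = (2.8284,2.8284,4.0000)
cross product → J_v[:, 1] = (-2.8284,2.8284,0.0000)
J_ω[:, 1] = z_1
entry J[0][1] = -2.8284

-2.828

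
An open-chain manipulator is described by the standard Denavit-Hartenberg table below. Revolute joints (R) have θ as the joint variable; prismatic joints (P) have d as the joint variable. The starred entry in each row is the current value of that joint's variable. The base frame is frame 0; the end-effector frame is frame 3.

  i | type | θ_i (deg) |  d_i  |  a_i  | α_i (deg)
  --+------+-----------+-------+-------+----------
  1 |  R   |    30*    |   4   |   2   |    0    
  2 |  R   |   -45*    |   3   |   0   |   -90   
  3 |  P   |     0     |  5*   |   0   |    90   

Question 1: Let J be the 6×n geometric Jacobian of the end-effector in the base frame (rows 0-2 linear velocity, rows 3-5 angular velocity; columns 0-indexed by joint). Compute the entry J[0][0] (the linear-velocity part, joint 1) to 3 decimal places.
-5.830

axis z_0 = ẑ; lever o_n−o_0 = (3.0261,5.8296,7.0000)
cross product → J_v[:, 0] = (-5.8296,3.0261,0.0000)
J_ω[:, 0] = z_0
entry J[0][0] = -5.8296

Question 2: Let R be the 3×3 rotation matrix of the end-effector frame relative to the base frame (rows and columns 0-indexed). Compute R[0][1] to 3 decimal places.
End-effector y-axis (col 1 of R) = (0.2588,0.9659,0.0000)
R[0][1] = 0.2588

0.259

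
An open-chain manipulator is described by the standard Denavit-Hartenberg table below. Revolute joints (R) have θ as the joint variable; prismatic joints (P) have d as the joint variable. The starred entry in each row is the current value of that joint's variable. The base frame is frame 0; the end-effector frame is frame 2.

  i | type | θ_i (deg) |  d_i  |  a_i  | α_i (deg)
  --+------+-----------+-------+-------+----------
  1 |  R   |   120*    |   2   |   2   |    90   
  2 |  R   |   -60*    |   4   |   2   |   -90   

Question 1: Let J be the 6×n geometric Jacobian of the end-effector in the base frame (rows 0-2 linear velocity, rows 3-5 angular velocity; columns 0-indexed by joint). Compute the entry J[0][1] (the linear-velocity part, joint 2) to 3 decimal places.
-0.866

axis z_1 = (0.8660,0.5000,0.0000); lever o_n−o_1 = (2.9641,2.8660,-1.7321)
cross product → J_v[:, 1] = (-0.8660,1.5000,1.0000)
J_ω[:, 1] = z_1
entry J[0][1] = -0.8660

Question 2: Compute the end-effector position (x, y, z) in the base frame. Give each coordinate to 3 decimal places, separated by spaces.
1.964 4.598 0.268

after link 1: o_1 = (-1.0000, 1.7321, 2.0000)
after link 2: o_2 = (1.9641, 4.5981, 0.2679)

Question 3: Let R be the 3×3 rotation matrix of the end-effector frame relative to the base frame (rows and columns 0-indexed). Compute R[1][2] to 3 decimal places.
End-effector z-axis (col 2 of R) = (-0.4330,0.7500,0.5000)
R[1][2] = 0.7500

0.750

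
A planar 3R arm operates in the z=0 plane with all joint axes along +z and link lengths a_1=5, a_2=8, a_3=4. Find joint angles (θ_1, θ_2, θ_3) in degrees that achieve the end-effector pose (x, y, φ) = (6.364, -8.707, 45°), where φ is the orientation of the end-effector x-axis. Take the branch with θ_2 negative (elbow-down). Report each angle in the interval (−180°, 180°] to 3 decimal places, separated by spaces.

wrist centre = target − a_3·(cos φ, sin φ) = (3.5356, -11.5354)
cos θ_2 = (145.5664−5²−8²)/(2·5·8) = 0.7071; θ_2 = -45.0022° (elbow-down)
β = atan2(-11.5354,3.5356) = -72.9599°; ψ = atan2(-5.6571,10.6566) = -27.9616°
θ_1 = β − ψ = -44.9983°
θ_3 = φ − θ_1 − θ_2 = 135.0005° (wrapped to (-180°,180°])

-44.998 -45.002 135.000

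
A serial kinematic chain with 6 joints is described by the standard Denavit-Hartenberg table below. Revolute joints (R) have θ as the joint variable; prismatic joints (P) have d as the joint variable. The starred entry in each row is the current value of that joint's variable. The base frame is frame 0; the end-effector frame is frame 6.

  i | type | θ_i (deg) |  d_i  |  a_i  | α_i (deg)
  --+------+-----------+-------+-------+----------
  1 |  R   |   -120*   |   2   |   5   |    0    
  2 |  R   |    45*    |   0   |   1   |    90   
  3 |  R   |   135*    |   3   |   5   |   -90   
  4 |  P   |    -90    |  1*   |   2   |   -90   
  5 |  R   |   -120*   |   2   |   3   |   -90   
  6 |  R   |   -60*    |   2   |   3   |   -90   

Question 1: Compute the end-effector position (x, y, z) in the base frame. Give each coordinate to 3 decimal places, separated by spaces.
-9.406 4.127 4.617

after link 1: o_1 = (-2.5000, -4.3301, 2.0000)
after link 2: o_2 = (-2.2412, -5.2961, 2.0000)
after link 3: o_3 = (-6.0540, -2.6574, 5.5355)
after link 4: o_4 = (-8.1689, -2.4921, 4.8284)
after link 5: o_5 = (-7.5615, 1.0367, 4.4055)
after link 6: o_6 = (-9.4063, 4.1273, 4.6170)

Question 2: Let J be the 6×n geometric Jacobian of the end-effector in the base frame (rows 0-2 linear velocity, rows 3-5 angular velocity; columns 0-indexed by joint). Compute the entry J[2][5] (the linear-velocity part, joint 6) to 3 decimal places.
axis z_5 = (-0.9280,0.1174,-0.3536); lever o_n−o_5 = (-1.8448,3.0906,0.2115)
cross product → J_v[:, 5] = (1.1175,0.8485,-2.6517)
J_ω[:, 5] = z_5
entry J[2][5] = -2.6517

-2.652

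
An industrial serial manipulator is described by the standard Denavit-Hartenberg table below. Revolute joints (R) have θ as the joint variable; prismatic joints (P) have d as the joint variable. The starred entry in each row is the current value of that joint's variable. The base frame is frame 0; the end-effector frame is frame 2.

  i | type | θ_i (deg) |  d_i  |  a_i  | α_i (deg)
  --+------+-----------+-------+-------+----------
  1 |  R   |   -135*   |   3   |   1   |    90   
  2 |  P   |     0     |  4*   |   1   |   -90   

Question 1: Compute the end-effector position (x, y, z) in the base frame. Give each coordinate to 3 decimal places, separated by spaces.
after link 1: o_1 = (-0.7071, -0.7071, 3.0000)
after link 2: o_2 = (-4.2426, 1.4142, 3.0000)

-4.243 1.414 3.000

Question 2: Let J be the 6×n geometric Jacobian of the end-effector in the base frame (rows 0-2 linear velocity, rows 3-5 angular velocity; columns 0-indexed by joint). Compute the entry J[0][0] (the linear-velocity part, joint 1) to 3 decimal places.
-1.414

axis z_0 = ẑ; lever o_n−o_0 = (-4.2426,1.4142,3.0000)
cross product → J_v[:, 0] = (-1.4142,-4.2426,0.0000)
J_ω[:, 0] = z_0
entry J[0][0] = -1.4142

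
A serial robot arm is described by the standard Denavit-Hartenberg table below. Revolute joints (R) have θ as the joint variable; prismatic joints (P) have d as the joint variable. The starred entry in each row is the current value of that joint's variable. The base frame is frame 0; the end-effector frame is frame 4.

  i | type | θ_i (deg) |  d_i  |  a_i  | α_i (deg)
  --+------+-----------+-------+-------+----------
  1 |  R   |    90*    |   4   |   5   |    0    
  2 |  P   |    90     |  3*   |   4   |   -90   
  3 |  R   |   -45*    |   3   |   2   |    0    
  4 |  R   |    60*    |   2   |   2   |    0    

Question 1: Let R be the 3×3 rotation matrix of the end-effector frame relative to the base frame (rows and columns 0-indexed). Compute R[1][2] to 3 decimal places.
-1.000

End-effector z-axis (col 2 of R) = (-0.0000,-1.0000,0.0000)
R[1][2] = -1.0000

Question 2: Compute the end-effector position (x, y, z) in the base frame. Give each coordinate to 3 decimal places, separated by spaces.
-7.346 0.000 7.897

after link 1: o_1 = (0.0000, 5.0000, 4.0000)
after link 2: o_2 = (-4.0000, 5.0000, 7.0000)
after link 3: o_3 = (-5.4142, 2.0000, 8.4142)
after link 4: o_4 = (-7.3461, 0.0000, 7.8966)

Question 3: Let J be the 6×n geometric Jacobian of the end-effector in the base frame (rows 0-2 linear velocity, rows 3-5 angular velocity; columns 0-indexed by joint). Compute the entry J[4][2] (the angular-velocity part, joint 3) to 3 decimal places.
axis z_2 = (-0.0000,-1.0000,0.0000); lever o_n−o_2 = (-3.3461,-5.0000,0.8966)
cross product → J_v[:, 2] = (-0.8966,-0.0000,-3.3461)
J_ω[:, 2] = z_2
entry J[4][2] = -1.0000

-1.000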